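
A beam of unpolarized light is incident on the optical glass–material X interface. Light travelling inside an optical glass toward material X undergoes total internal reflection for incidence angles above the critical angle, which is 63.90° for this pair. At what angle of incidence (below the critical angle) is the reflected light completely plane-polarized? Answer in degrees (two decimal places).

n₂/n₁ = sin θ_c = sin 63.90° = 0.8980.
tan θ_B equals the same ratio, so θ_B = arctan(0.8980) = 41.92°.

θ_B ≈ 41.92°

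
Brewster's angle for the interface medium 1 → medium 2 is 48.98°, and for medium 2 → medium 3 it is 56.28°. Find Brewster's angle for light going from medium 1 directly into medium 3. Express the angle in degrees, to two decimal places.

θ_B ≈ 59.86°

Each Brewster angle gives a ratio: n₂/n₁ = tan 48.98° = 1.1496, n₃/n₂ = tan 56.28° = 1.4983.
So n₃/n₁ = (n₂/n₁)(n₃/n₂) = 1.1496 × 1.4983 = 1.7224.
θ_B(1→3) = arctan(1.7224) = 59.86°.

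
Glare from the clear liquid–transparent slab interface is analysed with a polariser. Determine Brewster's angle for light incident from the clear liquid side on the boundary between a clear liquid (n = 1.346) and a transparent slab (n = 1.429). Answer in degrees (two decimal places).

θ_B ≈ 46.71°

tan θ_B = n₂/n₁ = 1.429/1.346 = 1.0617.
θ_B = arctan(1.0617) = 46.71°.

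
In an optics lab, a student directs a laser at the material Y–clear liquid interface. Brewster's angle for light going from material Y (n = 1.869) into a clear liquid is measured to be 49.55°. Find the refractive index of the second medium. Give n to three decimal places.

Brewster's law: tan θ_B = n₂/n₁ (light incident in material Y, refracted into a clear liquid).
n₂ = n₁ tan θ_B = 1.869 × tan 49.55° = 2.192.

n ≈ 2.192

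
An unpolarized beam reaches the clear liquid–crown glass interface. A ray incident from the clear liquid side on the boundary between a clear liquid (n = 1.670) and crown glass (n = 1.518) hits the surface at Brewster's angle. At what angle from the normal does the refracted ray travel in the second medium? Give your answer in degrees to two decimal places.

θ_t ≈ 47.73°

First find Brewster's angle: tan θ_B = 1.518/1.670 = 0.9090, giving θ_B = 42.27°.
At Brewster's angle the reflected and refracted rays are perpendicular, so θ_t = 90° − θ_B = 90° − 42.27° = 47.73°.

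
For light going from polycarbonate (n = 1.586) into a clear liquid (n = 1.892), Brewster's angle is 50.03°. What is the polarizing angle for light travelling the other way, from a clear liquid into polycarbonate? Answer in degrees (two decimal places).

The two Brewster angles are complementary: θ_B' = 90° − θ_B = 90° − 50.03° = 39.97°.

θ_B' ≈ 39.97°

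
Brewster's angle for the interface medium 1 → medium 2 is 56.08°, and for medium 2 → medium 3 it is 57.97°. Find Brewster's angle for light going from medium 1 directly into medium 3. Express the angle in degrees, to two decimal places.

n₂/n₁ = tan 56.08° = 1.4870 and n₃/n₂ = tan 57.97° = 1.5985.
So n₃/n₁ = (n₂/n₁)(n₃/n₂) = 1.4870 × 1.5985 = 2.3770.
θ_B(1→3) = arctan(2.3770) = 67.18°.

θ_B ≈ 67.18°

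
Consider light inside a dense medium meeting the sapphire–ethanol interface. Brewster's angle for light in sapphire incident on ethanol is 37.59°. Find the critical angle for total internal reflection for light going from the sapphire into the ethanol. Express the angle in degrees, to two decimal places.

θ_c ≈ 50.34°

n₂/n₁ = tan 37.59° = 0.7698; the critical angle satisfies sin θ_c = n₂/n₁.
θ_c = arcsin(0.7698) = 50.34°.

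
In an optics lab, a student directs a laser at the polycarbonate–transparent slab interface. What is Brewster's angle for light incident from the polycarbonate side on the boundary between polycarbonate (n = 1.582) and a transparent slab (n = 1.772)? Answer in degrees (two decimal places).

θ_B ≈ 48.24°

The reflected p-component vanishes when tan θ_B = n₂/n₁.
Brewster's condition: tan θ_B = n₂/n₁ = 1.772/1.582 = 1.1201.
θ_B = arctan(1.1201) = 48.24°.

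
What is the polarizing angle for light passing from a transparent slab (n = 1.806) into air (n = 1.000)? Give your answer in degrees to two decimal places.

Here n₂/n₁ = 1.000/1.806 = 0.5537, and Brewster's law gives tan θ_B = n₂/n₁.
θ_B = arctan(0.5537) = 28.97°.

θ_B ≈ 28.97°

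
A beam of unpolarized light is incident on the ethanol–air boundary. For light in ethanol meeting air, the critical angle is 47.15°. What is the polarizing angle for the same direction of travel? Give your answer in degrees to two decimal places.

θ_B ≈ 36.25°

At the critical angle sin θ_c = n₂/n₁, giving n₂/n₁ = sin 47.15° = 0.7331.
Then tan θ_B = n₂/n₁ = 0.7331, so θ_B = arctan 0.7331 = 36.25°.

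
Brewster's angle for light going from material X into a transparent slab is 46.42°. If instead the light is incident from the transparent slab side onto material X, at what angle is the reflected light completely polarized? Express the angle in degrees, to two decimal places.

tan θ_B' = n₁/n₂ = 1/tan θ_B, so θ_B' = 90° − θ_B.
θ_B' = 90° − 46.42° = 43.58°.

θ_B' ≈ 43.58°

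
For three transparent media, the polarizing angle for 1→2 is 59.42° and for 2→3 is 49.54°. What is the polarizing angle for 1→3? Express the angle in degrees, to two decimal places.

θ_B ≈ 63.25°

n₂/n₁ = tan 59.42° = 1.6923 and n₃/n₂ = tan 49.54° = 1.1725.
Multiplying, n₃/n₁ = 1.6923 × 1.1725 = 1.9842, and θ_B(1→3) = arctan 1.9842 = 63.25°.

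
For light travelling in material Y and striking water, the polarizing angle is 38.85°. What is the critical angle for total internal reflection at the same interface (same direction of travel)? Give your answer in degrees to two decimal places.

tan θ_B = n₂/n₁ = tan 38.85° = 0.8055.
Total internal reflection: sin θ_c = n₂/n₁ = 0.8055.
θ_c = arcsin(0.8055) = 53.65°.

θ_c ≈ 53.65°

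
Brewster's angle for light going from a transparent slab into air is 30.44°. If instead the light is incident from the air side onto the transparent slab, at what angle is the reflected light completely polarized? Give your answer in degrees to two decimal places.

tan θ_B' = n₁/n₂ = 1/tan θ_B, so θ_B' = 90° − θ_B.
θ_B' = 90° − 30.44° = 59.56°.

θ_B' ≈ 59.56°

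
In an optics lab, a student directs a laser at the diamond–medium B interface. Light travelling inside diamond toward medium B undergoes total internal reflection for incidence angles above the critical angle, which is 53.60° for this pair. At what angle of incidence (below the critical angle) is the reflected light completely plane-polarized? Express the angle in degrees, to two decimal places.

θ_B ≈ 38.83°

sin θ_c = n₂/n₁, so n₂/n₁ = sin 53.60° = 0.8049.
Brewster: tan θ_B = n₂/n₁ = 0.8049.
θ_B = arctan(0.8049) = 38.83°.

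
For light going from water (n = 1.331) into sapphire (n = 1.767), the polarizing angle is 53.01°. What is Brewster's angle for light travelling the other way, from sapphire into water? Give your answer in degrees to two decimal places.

θ_B' ≈ 36.99°

Reversing the direction swaps n₁ and n₂, so tan θ_B' = 1/tan θ_B and θ_B' = 90° − θ_B.
Hence θ_B' = 90° − 53.01° = 36.99°.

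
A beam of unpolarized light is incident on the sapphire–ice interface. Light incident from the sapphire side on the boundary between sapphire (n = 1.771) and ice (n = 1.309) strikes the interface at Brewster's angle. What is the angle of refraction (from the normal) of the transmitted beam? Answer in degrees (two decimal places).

θ_t ≈ 53.53°

First find Brewster's angle: tan θ_B = 1.309/1.771 = 0.7391, giving θ_B = 36.47°.
Since θ_B + θ_t = 90° at Brewster incidence, θ_t = 90° − 36.47° = 53.53°.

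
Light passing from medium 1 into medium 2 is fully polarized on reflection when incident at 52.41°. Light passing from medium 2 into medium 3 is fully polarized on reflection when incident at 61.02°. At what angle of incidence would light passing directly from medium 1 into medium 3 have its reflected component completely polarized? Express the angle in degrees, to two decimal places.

Each Brewster angle gives a ratio: n₂/n₁ = tan 52.41° = 1.2990, n₃/n₂ = tan 61.02° = 1.8055.
Multiplying, n₃/n₁ = 1.2990 × 1.8055 = 2.3454, and θ_B(1→3) = arctan 2.3454 = 66.91°.

θ_B ≈ 66.91°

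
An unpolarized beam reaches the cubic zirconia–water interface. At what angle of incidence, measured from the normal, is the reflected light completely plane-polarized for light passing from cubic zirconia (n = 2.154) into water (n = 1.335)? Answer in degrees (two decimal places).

θ_B ≈ 31.79°

tan θ_B = n₂/n₁ = 1.335/2.154 = 0.6198.
So θ_B = arctan 0.6198 = 31.79°.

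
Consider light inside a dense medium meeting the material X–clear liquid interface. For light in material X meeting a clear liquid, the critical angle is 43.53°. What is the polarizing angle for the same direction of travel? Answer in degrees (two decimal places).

θ_B ≈ 34.56°

sin θ_c = n₂/n₁, so n₂/n₁ = sin 43.53° = 0.6887.
Brewster: tan θ_B = n₂/n₁ = 0.6887.
θ_B = arctan(0.6887) = 34.56°.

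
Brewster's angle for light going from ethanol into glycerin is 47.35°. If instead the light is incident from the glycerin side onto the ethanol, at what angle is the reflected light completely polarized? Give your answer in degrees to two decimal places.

θ_B' ≈ 42.65°

tan θ_B' = n₁/n₂ = 1/tan θ_B, so θ_B' = 90° − θ_B.
θ_B' = 90° − 47.35° = 42.65°.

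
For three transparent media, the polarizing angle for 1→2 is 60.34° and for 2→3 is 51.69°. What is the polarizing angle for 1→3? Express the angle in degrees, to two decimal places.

θ_B ≈ 65.78°

Each Brewster angle gives a ratio: n₂/n₁ = tan 60.34° = 1.7560, n₃/n₂ = tan 51.69° = 1.2658.
n₃/n₁ = 2.2227. Then tan θ_B(1→3) = n₃/n₁, so θ_B(1→3) = arctan(2.2227) = 65.78°.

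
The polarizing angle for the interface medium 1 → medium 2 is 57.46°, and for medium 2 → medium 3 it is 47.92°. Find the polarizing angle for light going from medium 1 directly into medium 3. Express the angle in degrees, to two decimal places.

θ_B ≈ 60.05°

tan θ_B(1→2) = n₂/n₁ = tan 57.46° = 1.5673.
tan θ_B(2→3) = n₃/n₂ = tan 47.92° = 1.1075.
Multiplying, n₃/n₁ = 1.5673 × 1.1075 = 1.7357, and θ_B(1→3) = arctan 1.7357 = 60.05°.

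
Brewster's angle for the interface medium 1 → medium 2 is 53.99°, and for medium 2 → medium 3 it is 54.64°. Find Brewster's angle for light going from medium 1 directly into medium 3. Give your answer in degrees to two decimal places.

θ_B ≈ 62.72°

tan θ_B(1→2) = n₂/n₁ = tan 53.99° = 1.3759.
tan θ_B(2→3) = n₃/n₂ = tan 54.64° = 1.4092.
So n₃/n₁ = (n₂/n₁)(n₃/n₂) = 1.3759 × 1.4092 = 1.9389.
θ_B(1→3) = arctan(1.9389) = 62.72°.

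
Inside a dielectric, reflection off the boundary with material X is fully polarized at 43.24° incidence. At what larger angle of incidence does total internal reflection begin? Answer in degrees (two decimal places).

θ_c ≈ 70.11°

tan θ_B = n₂/n₁ = tan 43.24° = 0.9404.
Total internal reflection: sin θ_c = n₂/n₁ = 0.9404.
θ_c = arcsin(0.9404) = 70.11°.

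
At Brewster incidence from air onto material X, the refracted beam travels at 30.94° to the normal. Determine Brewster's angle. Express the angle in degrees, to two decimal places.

θ_B ≈ 59.06°

At Brewster's angle the reflected and refracted rays are perpendicular, so θ_B + θ_t = 90°.
So θ_B = 90° − θ_t = 90° − 30.94° = 59.06°.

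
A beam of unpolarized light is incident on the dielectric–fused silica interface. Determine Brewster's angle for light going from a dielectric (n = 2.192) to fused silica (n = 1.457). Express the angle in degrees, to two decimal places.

Here n₂/n₁ = 1.457/2.192 = 0.6647, and Brewster's law gives tan θ_B = n₂/n₁.
θ_B = arctan(0.6647) = 33.61°.

θ_B ≈ 33.61°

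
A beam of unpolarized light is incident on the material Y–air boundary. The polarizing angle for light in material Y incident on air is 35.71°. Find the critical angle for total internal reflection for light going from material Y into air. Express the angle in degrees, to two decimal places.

θ_c ≈ 45.96°

n₂/n₁ = tan 35.71° = 0.7188; the critical angle satisfies sin θ_c = n₂/n₁.
θ_c = arcsin(0.7188) = 45.96°.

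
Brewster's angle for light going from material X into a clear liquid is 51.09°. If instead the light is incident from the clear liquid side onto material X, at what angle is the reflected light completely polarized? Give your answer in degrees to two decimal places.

θ_B' ≈ 38.91°

Reversing the direction swaps n₁ and n₂, so tan θ_B' = 1/tan θ_B and θ_B' = 90° − θ_B.
Hence θ_B' = 90° − 51.09° = 38.91°.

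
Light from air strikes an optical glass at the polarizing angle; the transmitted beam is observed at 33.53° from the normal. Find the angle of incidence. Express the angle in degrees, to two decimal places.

At Brewster's angle the reflected and refracted rays are perpendicular, so θ_B + θ_t = 90°.
So θ_B = 90° − θ_t = 90° − 33.53° = 56.47°.

θ_B ≈ 56.47°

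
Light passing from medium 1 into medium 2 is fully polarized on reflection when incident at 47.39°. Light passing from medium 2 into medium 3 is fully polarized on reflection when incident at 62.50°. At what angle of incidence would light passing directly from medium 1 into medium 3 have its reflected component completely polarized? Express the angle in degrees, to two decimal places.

θ_B ≈ 64.41°

Each Brewster angle gives a ratio: n₂/n₁ = tan 47.39° = 1.0871, n₃/n₂ = tan 62.50° = 1.9210.
So n₃/n₁ = (n₂/n₁)(n₃/n₂) = 1.0871 × 1.9210 = 2.0883.
θ_B(1→3) = arctan(2.0883) = 64.41°.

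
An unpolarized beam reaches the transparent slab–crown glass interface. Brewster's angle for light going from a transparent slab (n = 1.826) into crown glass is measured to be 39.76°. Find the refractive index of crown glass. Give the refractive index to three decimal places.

n ≈ 1.519

Brewster's law: tan θ_B = n₂/n₁ (light incident in a transparent slab, refracted into crown glass).
n₂ = n₁ tan θ_B = 1.826 × tan 39.76° = 1.519.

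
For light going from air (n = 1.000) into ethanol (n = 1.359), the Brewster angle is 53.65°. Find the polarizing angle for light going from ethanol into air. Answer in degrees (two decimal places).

θ_B' ≈ 36.35°

The two Brewster angles are complementary: θ_B' = 90° − θ_B = 90° − 53.65° = 36.35°.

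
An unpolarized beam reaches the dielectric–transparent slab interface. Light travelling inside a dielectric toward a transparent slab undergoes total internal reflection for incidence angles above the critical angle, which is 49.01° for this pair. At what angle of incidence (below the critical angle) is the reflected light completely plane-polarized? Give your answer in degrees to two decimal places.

At the critical angle sin θ_c = n₂/n₁, giving n₂/n₁ = sin 49.01° = 0.7548.
Then tan θ_B = n₂/n₁ = 0.7548, so θ_B = arctan 0.7548 = 37.05°.

θ_B ≈ 37.05°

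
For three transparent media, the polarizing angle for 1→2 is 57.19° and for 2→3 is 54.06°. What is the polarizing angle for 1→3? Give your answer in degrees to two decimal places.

n₂/n₁ = tan 57.19° = 1.5511 and n₃/n₂ = tan 54.06° = 1.3794.
So n₃/n₁ = (n₂/n₁)(n₃/n₂) = 1.5511 × 1.3794 = 2.1396.
θ_B(1→3) = arctan(2.1396) = 64.95°.

θ_B ≈ 64.95°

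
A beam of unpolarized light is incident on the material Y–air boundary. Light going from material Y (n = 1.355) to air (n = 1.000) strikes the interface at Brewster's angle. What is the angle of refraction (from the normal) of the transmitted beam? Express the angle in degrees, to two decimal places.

θ_t ≈ 53.57°

tan θ_B = n₂/n₁ = 1.000/1.355 = 0.7380, so θ_B = 36.43°.
The refracted ray is perpendicular to the reflected ray, so θ_t = 90° − θ_B = 53.57°.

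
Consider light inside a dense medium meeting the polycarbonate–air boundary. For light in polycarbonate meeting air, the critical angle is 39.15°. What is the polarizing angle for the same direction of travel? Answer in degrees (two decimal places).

n₂/n₁ = sin θ_c = sin 39.15° = 0.6314.
tan θ_B equals the same ratio, so θ_B = arctan(0.6314) = 32.27°.

θ_B ≈ 32.27°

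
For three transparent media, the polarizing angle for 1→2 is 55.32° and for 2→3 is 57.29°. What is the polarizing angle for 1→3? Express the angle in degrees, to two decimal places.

θ_B ≈ 66.04°

tan θ_B(1→2) = n₂/n₁ = tan 55.32° = 1.4453.
tan θ_B(2→3) = n₃/n₂ = tan 57.29° = 1.5571.
So n₃/n₁ = (n₂/n₁)(n₃/n₂) = 1.4453 × 1.5571 = 2.2504.
θ_B(1→3) = arctan(2.2504) = 66.04°.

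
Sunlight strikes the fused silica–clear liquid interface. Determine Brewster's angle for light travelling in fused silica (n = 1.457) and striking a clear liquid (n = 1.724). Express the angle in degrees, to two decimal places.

Here n₂/n₁ = 1.724/1.457 = 1.1833, and Brewster's law gives tan θ_B = n₂/n₁.
θ_B = arctan(1.1833) = 49.80°.

θ_B ≈ 49.80°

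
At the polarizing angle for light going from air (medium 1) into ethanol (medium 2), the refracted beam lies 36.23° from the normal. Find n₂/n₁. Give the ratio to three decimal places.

θ_B + θ_t = 90°, so θ_B = 90° − 36.23° = 53.77°.
tan θ_B = n₂/n₁, so n₂/n₁ = tan 53.77° = 1.365.

n₂/n₁ ≈ 1.365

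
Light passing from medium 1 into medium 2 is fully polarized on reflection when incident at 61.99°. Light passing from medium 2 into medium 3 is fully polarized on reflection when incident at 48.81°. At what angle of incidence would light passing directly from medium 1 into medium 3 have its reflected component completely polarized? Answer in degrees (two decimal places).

θ_B ≈ 65.04°

Each Brewster angle gives a ratio: n₂/n₁ = tan 61.99° = 1.8799, n₃/n₂ = tan 48.81° = 1.1427.
Multiplying, n₃/n₁ = 1.8799 × 1.1427 = 2.1482, and θ_B(1→3) = arctan 2.1482 = 65.04°.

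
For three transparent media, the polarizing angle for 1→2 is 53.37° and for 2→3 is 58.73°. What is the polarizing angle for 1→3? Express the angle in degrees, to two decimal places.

n₂/n₁ = tan 53.37° = 1.3450 and n₃/n₂ = tan 58.73° = 1.6467.
So n₃/n₁ = (n₂/n₁)(n₃/n₂) = 1.3450 × 1.6467 = 2.2148.
θ_B(1→3) = arctan(2.2148) = 65.70°.

θ_B ≈ 65.70°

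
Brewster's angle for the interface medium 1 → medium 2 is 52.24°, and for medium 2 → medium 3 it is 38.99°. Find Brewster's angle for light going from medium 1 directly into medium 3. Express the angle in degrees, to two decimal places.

θ_B ≈ 46.26°

tan θ_B(1→2) = n₂/n₁ = tan 52.24° = 1.2911.
tan θ_B(2→3) = n₃/n₂ = tan 38.99° = 0.8095.
n₃/n₁ = 1.0451. Then tan θ_B(1→3) = n₃/n₁, so θ_B(1→3) = arctan(1.0451) = 46.26°.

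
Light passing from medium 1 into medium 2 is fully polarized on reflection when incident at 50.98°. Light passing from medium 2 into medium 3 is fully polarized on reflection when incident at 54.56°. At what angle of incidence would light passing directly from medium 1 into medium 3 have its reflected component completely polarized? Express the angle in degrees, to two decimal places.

Each Brewster angle gives a ratio: n₂/n₁ = tan 50.98° = 1.2340, n₃/n₂ = tan 54.56° = 1.4051.
Multiplying, n₃/n₁ = 1.2340 × 1.4051 = 1.7339, and θ_B(1→3) = arctan 1.7339 = 60.03°.

θ_B ≈ 60.03°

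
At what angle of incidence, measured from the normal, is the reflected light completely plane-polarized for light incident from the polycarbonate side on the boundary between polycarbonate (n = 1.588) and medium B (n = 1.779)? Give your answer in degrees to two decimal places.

θ_B ≈ 48.25°

Brewster's condition: tan θ_B = n₂/n₁ = 1.779/1.588 = 1.1203.
So θ_B = arctan 1.1203 = 48.25°.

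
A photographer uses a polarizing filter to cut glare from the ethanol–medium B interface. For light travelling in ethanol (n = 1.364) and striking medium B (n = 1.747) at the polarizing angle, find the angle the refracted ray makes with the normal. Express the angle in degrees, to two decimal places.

θ_B = arctan(n₂/n₁) = arctan(1.747/1.364) = 52.02°.
At Brewster's angle the reflected and refracted rays are perpendicular, so θ_t = 90° − θ_B = 90° − 52.02° = 37.98°.

θ_t ≈ 37.98°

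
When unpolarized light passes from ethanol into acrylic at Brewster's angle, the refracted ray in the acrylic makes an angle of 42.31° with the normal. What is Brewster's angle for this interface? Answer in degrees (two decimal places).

Brewster's condition makes the reflected and refracted beams perpendicular: θ_B + θ_t = 90°.
So θ_B = 90° − θ_t = 90° − 42.31° = 47.69°.

θ_B ≈ 47.69°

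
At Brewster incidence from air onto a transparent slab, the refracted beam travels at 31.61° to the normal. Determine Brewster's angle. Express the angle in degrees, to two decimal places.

θ_B ≈ 58.39°

At Brewster's angle the reflected and refracted rays are perpendicular, so θ_B + θ_t = 90°.
So θ_B = 90° − θ_t = 90° − 31.61° = 58.39°.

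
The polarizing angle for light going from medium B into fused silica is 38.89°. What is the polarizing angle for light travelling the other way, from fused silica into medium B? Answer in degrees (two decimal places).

Reversing the direction swaps n₁ and n₂, so tan θ_B' = 1/tan θ_B and θ_B' = 90° − θ_B.
Hence θ_B' = 90° − 38.89° = 51.11°.

θ_B' ≈ 51.11°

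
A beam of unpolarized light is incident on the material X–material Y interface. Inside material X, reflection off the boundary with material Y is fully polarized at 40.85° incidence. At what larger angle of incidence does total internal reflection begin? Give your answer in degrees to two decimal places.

tan θ_B = n₂/n₁ = tan 40.85° = 0.8647.
Total internal reflection: sin θ_c = n₂/n₁ = 0.8647.
θ_c = arcsin(0.8647) = 59.85°.

θ_c ≈ 59.85°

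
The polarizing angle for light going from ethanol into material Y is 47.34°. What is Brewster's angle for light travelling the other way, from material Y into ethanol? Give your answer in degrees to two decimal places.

θ_B' ≈ 42.66°

The two Brewster angles are complementary: θ_B' = 90° − θ_B = 90° − 47.34° = 42.66°.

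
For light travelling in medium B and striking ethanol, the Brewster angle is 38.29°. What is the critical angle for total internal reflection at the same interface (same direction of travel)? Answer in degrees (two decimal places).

θ_c ≈ 52.14°

From Brewster, n₂/n₁ = tan θ_B = tan 38.29° = 0.7895.
Then sin θ_c = n₂/n₁ = 0.7895, so θ_c = arcsin 0.7895 = 52.14°.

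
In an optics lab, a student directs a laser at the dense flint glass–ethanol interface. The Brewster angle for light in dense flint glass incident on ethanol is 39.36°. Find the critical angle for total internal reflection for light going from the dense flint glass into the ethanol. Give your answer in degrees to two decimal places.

θ_c ≈ 55.11°

n₂/n₁ = tan 39.36° = 0.8202; the critical angle satisfies sin θ_c = n₂/n₁.
θ_c = arcsin(0.8202) = 55.11°.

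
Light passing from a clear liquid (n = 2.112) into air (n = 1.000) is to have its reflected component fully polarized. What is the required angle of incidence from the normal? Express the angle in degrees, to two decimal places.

θ_B ≈ 25.34°

Brewster's condition: tan θ_B = n₂/n₁ = 1.000/2.112 = 0.4735. Taking the arctangent, θ_B = 25.34°.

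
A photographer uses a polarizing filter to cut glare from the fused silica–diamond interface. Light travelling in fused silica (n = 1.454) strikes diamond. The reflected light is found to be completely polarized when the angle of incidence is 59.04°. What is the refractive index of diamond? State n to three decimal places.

Brewster's law: tan θ_B = n₂/n₁ (light incident in fused silica, refracted into diamond).
n₂ = n₁ tan θ_B = 1.454 × tan 59.04° = 2.424.

n ≈ 2.424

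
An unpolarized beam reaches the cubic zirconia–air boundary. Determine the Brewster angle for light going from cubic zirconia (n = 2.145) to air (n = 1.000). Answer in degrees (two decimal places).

Here n₂/n₁ = 1.000/2.145 = 0.4662, and Brewster's law gives tan θ_B = n₂/n₁.
So θ_B = arctan 0.4662 = 24.99°.

θ_B ≈ 24.99°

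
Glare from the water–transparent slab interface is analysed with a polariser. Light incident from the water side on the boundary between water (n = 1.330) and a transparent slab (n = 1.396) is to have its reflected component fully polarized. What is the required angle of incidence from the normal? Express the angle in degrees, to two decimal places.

θ_B ≈ 46.39°

At Brewster's angle the reflected and refracted rays are perpendicular, which with Snell's law gives tan θ_B = n₂/n₁.
Brewster's condition: tan θ_B = n₂/n₁ = 1.396/1.330 = 1.0496. Taking the arctangent, θ_B = 46.39°.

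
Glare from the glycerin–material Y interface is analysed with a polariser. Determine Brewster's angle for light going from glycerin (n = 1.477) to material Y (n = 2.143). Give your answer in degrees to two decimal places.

The reflected p-component vanishes when tan θ_B = n₂/n₁.
Brewster's condition: tan θ_B = n₂/n₁ = 2.143/1.477 = 1.4509. Taking the arctangent, θ_B = 55.42°.

θ_B ≈ 55.42°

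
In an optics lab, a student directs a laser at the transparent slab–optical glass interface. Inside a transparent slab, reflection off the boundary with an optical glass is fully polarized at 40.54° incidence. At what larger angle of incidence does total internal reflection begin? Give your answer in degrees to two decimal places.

θ_c ≈ 58.79°

tan θ_B = n₂/n₁ = tan 40.54° = 0.8553.
Total internal reflection: sin θ_c = n₂/n₁ = 0.8553.
θ_c = arcsin(0.8553) = 58.79°.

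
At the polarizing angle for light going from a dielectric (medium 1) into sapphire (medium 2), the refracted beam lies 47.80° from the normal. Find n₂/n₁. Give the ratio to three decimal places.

θ_B + θ_t = 90°, so θ_B = 90° − 47.80° = 42.20°.
tan θ_B = n₂/n₁, so n₂/n₁ = tan 42.20° = 0.907.

n₂/n₁ ≈ 0.907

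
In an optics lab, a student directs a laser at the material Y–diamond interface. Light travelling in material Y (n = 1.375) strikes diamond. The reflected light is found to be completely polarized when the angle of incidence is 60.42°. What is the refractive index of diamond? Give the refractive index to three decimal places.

n ≈ 2.422

Full polarization of the reflected beam means tan θ_B = n₂/n₁, where n₁ is the incident medium (material Y).
n₂ = n₁ tan θ_B = 1.375 × tan 60.42° = 2.422.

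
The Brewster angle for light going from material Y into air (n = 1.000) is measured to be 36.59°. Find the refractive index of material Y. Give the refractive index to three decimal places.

n ≈ 1.347

Full polarization of the reflected beam means tan θ_B = n₂/n₁, where n₁ is the incident medium (material Y).
n₁ = n₂ / tan θ_B = 1.000 / tan 36.59° = 1.347.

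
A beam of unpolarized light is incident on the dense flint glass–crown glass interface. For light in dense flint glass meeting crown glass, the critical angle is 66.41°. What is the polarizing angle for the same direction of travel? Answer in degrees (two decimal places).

θ_B ≈ 42.50°

At the critical angle sin θ_c = n₂/n₁, giving n₂/n₁ = sin 66.41° = 0.9164.
Then tan θ_B = n₂/n₁ = 0.9164, so θ_B = arctan 0.9164 = 42.50°.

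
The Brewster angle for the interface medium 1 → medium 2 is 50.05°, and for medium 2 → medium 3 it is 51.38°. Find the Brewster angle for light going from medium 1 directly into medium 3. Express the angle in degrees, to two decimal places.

θ_B ≈ 56.21°

n₂/n₁ = tan 50.05° = 1.1939 and n₃/n₂ = tan 51.38° = 1.2518.
So n₃/n₁ = (n₂/n₁)(n₃/n₂) = 1.1939 × 1.2518 = 1.4945.
θ_B(1→3) = arctan(1.4945) = 56.21°.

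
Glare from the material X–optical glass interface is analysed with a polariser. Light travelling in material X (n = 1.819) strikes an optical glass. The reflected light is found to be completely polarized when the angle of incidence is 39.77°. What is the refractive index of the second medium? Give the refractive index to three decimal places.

n ≈ 1.514

At Brewster's angle, tan θ_B = n₂/n₁ with n₁ on the incident side (material X) and n₂ on the transmitted side (an optical glass).
n₂ = n₁ tan θ_B = 1.819 × tan 39.77° = 1.514.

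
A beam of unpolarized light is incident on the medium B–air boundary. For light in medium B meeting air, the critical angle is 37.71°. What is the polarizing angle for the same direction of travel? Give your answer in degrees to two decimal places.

n₂/n₁ = sin θ_c = sin 37.71° = 0.6117.
tan θ_B equals the same ratio, so θ_B = arctan(0.6117) = 31.45°.

θ_B ≈ 31.45°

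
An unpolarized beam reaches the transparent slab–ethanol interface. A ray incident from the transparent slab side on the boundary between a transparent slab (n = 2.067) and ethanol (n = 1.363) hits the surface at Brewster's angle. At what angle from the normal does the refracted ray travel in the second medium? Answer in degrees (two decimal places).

First find Brewster's angle: tan θ_B = 1.363/2.067 = 0.6594, giving θ_B = 33.40°.
Since θ_B + θ_t = 90° at Brewster incidence, θ_t = 90° − 33.40° = 56.60°.

θ_t ≈ 56.60°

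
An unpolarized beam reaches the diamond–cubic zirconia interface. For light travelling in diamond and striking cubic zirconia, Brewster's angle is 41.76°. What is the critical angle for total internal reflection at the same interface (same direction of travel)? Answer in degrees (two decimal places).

tan θ_B = n₂/n₁ = tan 41.76° = 0.8928.
Total internal reflection: sin θ_c = n₂/n₁ = 0.8928.
θ_c = arcsin(0.8928) = 63.23°.

θ_c ≈ 63.23°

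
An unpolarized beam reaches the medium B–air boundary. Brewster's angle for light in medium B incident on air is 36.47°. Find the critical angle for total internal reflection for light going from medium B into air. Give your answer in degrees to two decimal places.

From Brewster, n₂/n₁ = tan θ_B = tan 36.47° = 0.7392.
Then sin θ_c = n₂/n₁ = 0.7392, so θ_c = arcsin 0.7392 = 47.66°.

θ_c ≈ 47.66°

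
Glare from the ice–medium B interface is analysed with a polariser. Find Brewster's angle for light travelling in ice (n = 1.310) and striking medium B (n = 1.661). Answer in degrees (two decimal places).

θ_B ≈ 51.74°

At Brewster's angle the reflected and refracted rays are perpendicular, which with Snell's law gives tan θ_B = n₂/n₁.
Here n₂/n₁ = 1.661/1.310 = 1.2679, and Brewster's law gives tan θ_B = n₂/n₁.
So θ_B = arctan 1.2679 = 51.74°.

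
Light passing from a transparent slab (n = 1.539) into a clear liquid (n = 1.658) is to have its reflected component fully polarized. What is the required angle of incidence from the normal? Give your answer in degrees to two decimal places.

θ_B ≈ 47.13°

Here n₂/n₁ = 1.658/1.539 = 1.0773, and Brewster's law gives tan θ_B = n₂/n₁.
θ_B = arctan(1.0773) = 47.13°.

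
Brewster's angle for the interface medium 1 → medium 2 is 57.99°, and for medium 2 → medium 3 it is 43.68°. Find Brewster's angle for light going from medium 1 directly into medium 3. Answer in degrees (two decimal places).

θ_B ≈ 56.79°

tan θ_B(1→2) = n₂/n₁ = tan 57.99° = 1.5997.
tan θ_B(2→3) = n₃/n₂ = tan 43.68° = 0.9550.
So n₃/n₁ = (n₂/n₁)(n₃/n₂) = 1.5997 × 0.9550 = 1.5277.
θ_B(1→3) = arctan(1.5277) = 56.79°.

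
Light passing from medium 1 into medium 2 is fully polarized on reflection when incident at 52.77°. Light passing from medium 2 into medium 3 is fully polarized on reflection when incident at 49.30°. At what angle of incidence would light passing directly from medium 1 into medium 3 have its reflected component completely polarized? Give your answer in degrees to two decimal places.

tan θ_B(1→2) = n₂/n₁ = tan 52.77° = 1.3160.
tan θ_B(2→3) = n₃/n₂ = tan 49.30° = 1.1626.
Multiplying, n₃/n₁ = 1.3160 × 1.1626 = 1.5300, and θ_B(1→3) = arctan 1.5300 = 56.83°.

θ_B ≈ 56.83°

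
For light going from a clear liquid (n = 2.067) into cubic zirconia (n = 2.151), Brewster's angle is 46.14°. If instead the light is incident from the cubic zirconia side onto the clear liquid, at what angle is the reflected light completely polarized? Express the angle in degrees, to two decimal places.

tan θ_B' = n₁/n₂ = 1/tan θ_B, so θ_B' = 90° − θ_B.
θ_B' = 90° − 46.14° = 43.86°.

θ_B' ≈ 43.86°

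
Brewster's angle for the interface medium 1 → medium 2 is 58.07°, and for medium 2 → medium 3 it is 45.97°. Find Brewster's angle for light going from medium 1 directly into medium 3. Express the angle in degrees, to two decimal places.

θ_B ≈ 58.93°

n₂/n₁ = tan 58.07° = 1.6047 and n₃/n₂ = tan 45.97° = 1.0344.
So n₃/n₁ = (n₂/n₁)(n₃/n₂) = 1.6047 × 1.0344 = 1.6600.
θ_B(1→3) = arctan(1.6600) = 58.93°.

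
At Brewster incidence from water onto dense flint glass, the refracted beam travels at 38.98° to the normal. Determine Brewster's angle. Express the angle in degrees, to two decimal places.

θ_B ≈ 51.02°

At Brewster's angle the reflected and refracted rays are perpendicular, so θ_B + θ_t = 90°.
So θ_B = 90° − θ_t = 90° − 38.98° = 51.02°.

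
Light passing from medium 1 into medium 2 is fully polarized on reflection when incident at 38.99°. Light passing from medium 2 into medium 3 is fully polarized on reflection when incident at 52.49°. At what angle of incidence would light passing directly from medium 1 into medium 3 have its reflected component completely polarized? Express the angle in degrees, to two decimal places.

n₂/n₁ = tan 38.99° = 0.8095 and n₃/n₂ = tan 52.49° = 1.3028.
So n₃/n₁ = (n₂/n₁)(n₃/n₂) = 0.8095 × 1.3028 = 1.0546.
θ_B(1→3) = arctan(1.0546) = 46.52°.

θ_B ≈ 46.52°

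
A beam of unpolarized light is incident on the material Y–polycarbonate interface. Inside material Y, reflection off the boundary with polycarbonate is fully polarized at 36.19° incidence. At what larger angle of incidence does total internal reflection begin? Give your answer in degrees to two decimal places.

θ_c ≈ 47.02°

From Brewster, n₂/n₁ = tan θ_B = tan 36.19° = 0.7316.
Then sin θ_c = n₂/n₁ = 0.7316, so θ_c = arcsin 0.7316 = 47.02°.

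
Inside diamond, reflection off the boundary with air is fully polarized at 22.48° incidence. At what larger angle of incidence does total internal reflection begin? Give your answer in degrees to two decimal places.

tan θ_B = n₂/n₁ = tan 22.48° = 0.4138.
Total internal reflection: sin θ_c = n₂/n₁ = 0.4138.
θ_c = arcsin(0.4138) = 24.44°.

θ_c ≈ 24.44°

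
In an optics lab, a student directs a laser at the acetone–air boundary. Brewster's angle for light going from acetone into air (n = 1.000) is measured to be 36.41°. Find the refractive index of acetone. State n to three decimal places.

Brewster's law: tan θ_B = n₂/n₁ (light incident in acetone, refracted into air).
n₁ = n₂ / tan θ_B = 1.000 / tan 36.41° = 1.356.

n ≈ 1.356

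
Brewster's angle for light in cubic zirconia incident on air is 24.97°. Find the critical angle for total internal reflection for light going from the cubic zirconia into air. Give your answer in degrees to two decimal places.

θ_c ≈ 27.75°

From Brewster, n₂/n₁ = tan θ_B = tan 24.97° = 0.4657.
Then sin θ_c = n₂/n₁ = 0.4657, so θ_c = arcsin 0.4657 = 27.75°.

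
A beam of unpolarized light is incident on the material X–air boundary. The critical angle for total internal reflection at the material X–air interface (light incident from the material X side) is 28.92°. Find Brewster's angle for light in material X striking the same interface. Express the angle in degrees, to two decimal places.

θ_B ≈ 25.81°

At the critical angle sin θ_c = n₂/n₁, giving n₂/n₁ = sin 28.92° = 0.4836.
Then tan θ_B = n₂/n₁ = 0.4836, so θ_B = arctan 0.4836 = 25.81°.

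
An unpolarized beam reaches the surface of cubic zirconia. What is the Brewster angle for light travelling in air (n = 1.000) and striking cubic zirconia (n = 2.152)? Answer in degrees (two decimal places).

At Brewster's angle the reflected and refracted rays are perpendicular, which with Snell's law gives tan θ_B = n₂/n₁.
Here n₂/n₁ = 2.152/1.000 = 2.1520, and Brewster's law gives tan θ_B = n₂/n₁.
θ_B = arctan(2.1520) = 65.08°.

θ_B ≈ 65.08°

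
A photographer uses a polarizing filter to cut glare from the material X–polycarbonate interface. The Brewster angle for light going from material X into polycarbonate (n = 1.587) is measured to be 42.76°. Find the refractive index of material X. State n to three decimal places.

n ≈ 1.716

Full polarization of the reflected beam means tan θ_B = n₂/n₁, where n₁ is the incident medium (material X).
n₁ = n₂ / tan θ_B = 1.587 / tan 42.76° = 1.716.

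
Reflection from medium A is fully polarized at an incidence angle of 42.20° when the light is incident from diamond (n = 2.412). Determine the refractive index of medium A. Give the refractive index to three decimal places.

n ≈ 2.187

At the Brewster angle, tan θ_B = n₂/n₁ with n₁ on the incident side (diamond) and n₂ on the transmitted side (medium A).
n₂ = n₁ tan θ_B = 2.412 × tan 42.20° = 2.187.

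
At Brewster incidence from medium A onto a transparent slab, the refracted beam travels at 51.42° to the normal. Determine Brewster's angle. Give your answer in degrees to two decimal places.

Brewster's condition makes the reflected and refracted beams perpendicular: θ_B + θ_t = 90°.
θ_B = 90° − 51.42° = 38.58°.

θ_B ≈ 38.58°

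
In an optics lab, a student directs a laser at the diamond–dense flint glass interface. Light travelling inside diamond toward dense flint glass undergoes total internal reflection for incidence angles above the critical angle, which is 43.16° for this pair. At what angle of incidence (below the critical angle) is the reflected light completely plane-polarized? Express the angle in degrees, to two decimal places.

θ_B ≈ 34.37°

sin θ_c = n₂/n₁, so n₂/n₁ = sin 43.16° = 0.6840.
Brewster: tan θ_B = n₂/n₁ = 0.6840.
θ_B = arctan(0.6840) = 34.37°.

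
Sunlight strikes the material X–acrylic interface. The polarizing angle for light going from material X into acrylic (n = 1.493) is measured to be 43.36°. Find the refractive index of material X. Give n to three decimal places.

At the polarizing angle, tan θ_B = n₂/n₁ with n₁ on the incident side (material X) and n₂ on the transmitted side (acrylic).
n₁ = n₂ / tan θ_B = 1.493 / tan 43.36° = 1.581.

n ≈ 1.581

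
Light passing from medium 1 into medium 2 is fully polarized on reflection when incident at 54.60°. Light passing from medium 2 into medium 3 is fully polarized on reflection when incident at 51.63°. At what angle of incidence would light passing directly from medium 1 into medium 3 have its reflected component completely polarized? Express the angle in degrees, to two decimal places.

Each Brewster angle gives a ratio: n₂/n₁ = tan 54.60° = 1.4071, n₃/n₂ = tan 51.63° = 1.2630.
So n₃/n₁ = (n₂/n₁)(n₃/n₂) = 1.4071 × 1.2630 = 1.7773.
θ_B(1→3) = arctan(1.7773) = 60.64°.

θ_B ≈ 60.64°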